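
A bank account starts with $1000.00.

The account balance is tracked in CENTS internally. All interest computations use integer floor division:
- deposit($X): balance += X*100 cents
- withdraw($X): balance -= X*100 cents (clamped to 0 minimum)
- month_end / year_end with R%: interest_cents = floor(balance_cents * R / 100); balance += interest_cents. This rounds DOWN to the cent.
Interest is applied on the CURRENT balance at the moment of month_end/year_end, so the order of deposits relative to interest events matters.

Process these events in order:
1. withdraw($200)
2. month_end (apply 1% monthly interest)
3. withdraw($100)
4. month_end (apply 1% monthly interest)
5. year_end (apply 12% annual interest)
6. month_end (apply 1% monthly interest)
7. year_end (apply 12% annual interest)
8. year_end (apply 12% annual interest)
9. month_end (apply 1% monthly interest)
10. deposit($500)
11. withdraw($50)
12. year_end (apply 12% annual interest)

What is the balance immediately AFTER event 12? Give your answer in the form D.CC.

After 1 (withdraw($200)): balance=$800.00 total_interest=$0.00
After 2 (month_end (apply 1% monthly interest)): balance=$808.00 total_interest=$8.00
After 3 (withdraw($100)): balance=$708.00 total_interest=$8.00
After 4 (month_end (apply 1% monthly interest)): balance=$715.08 total_interest=$15.08
After 5 (year_end (apply 12% annual interest)): balance=$800.88 total_interest=$100.88
After 6 (month_end (apply 1% monthly interest)): balance=$808.88 total_interest=$108.88
After 7 (year_end (apply 12% annual interest)): balance=$905.94 total_interest=$205.94
After 8 (year_end (apply 12% annual interest)): balance=$1014.65 total_interest=$314.65
After 9 (month_end (apply 1% monthly interest)): balance=$1024.79 total_interest=$324.79
After 10 (deposit($500)): balance=$1524.79 total_interest=$324.79
After 11 (withdraw($50)): balance=$1474.79 total_interest=$324.79
After 12 (year_end (apply 12% annual interest)): balance=$1651.76 total_interest=$501.76

Answer: 1651.76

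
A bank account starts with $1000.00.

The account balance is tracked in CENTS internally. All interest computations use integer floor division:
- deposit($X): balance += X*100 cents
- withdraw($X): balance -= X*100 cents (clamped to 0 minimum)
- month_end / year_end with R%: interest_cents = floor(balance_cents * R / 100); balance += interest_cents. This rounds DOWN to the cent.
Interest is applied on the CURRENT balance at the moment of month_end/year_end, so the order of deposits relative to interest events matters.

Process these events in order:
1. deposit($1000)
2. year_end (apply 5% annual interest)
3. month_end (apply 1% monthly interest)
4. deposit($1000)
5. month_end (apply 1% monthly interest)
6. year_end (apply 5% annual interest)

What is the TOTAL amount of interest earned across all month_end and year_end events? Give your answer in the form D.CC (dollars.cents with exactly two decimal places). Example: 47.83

After 1 (deposit($1000)): balance=$2000.00 total_interest=$0.00
After 2 (year_end (apply 5% annual interest)): balance=$2100.00 total_interest=$100.00
After 3 (month_end (apply 1% monthly interest)): balance=$2121.00 total_interest=$121.00
After 4 (deposit($1000)): balance=$3121.00 total_interest=$121.00
After 5 (month_end (apply 1% monthly interest)): balance=$3152.21 total_interest=$152.21
After 6 (year_end (apply 5% annual interest)): balance=$3309.82 total_interest=$309.82

Answer: 309.82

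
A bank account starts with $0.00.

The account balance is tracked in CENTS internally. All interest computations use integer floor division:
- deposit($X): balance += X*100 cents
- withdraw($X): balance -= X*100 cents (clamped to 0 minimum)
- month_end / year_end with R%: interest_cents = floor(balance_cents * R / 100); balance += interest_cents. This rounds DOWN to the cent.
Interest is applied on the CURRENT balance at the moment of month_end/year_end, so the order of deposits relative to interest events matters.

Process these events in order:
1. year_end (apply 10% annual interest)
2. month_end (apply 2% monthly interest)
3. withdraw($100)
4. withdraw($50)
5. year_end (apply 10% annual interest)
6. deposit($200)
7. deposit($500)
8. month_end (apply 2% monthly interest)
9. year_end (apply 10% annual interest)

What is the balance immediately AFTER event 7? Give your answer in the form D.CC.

After 1 (year_end (apply 10% annual interest)): balance=$0.00 total_interest=$0.00
After 2 (month_end (apply 2% monthly interest)): balance=$0.00 total_interest=$0.00
After 3 (withdraw($100)): balance=$0.00 total_interest=$0.00
After 4 (withdraw($50)): balance=$0.00 total_interest=$0.00
After 5 (year_end (apply 10% annual interest)): balance=$0.00 total_interest=$0.00
After 6 (deposit($200)): balance=$200.00 total_interest=$0.00
After 7 (deposit($500)): balance=$700.00 total_interest=$0.00

Answer: 700.00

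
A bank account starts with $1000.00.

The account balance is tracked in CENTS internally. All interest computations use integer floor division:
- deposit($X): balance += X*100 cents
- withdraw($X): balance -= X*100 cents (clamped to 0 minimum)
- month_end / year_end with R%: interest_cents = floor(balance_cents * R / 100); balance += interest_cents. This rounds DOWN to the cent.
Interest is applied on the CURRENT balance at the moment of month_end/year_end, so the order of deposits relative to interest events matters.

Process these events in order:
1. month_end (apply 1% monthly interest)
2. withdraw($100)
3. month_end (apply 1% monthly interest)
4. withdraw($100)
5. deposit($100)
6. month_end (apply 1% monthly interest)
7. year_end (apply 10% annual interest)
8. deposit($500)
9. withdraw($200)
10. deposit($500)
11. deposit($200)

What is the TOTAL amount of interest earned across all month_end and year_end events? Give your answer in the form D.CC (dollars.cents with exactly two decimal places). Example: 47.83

Answer: 121.11

Derivation:
After 1 (month_end (apply 1% monthly interest)): balance=$1010.00 total_interest=$10.00
After 2 (withdraw($100)): balance=$910.00 total_interest=$10.00
After 3 (month_end (apply 1% monthly interest)): balance=$919.10 total_interest=$19.10
After 4 (withdraw($100)): balance=$819.10 total_interest=$19.10
After 5 (deposit($100)): balance=$919.10 total_interest=$19.10
After 6 (month_end (apply 1% monthly interest)): balance=$928.29 total_interest=$28.29
After 7 (year_end (apply 10% annual interest)): balance=$1021.11 total_interest=$121.11
After 8 (deposit($500)): balance=$1521.11 total_interest=$121.11
After 9 (withdraw($200)): balance=$1321.11 total_interest=$121.11
After 10 (deposit($500)): balance=$1821.11 total_interest=$121.11
After 11 (deposit($200)): balance=$2021.11 total_interest=$121.11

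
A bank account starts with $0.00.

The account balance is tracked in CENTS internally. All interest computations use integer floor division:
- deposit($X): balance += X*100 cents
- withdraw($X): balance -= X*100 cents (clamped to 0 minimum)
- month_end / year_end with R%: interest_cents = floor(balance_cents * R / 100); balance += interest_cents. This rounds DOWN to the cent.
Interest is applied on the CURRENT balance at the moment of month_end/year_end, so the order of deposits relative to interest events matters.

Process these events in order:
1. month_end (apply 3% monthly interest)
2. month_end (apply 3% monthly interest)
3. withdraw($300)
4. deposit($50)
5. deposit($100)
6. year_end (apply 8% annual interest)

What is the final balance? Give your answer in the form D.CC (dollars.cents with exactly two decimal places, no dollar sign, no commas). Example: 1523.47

After 1 (month_end (apply 3% monthly interest)): balance=$0.00 total_interest=$0.00
After 2 (month_end (apply 3% monthly interest)): balance=$0.00 total_interest=$0.00
After 3 (withdraw($300)): balance=$0.00 total_interest=$0.00
After 4 (deposit($50)): balance=$50.00 total_interest=$0.00
After 5 (deposit($100)): balance=$150.00 total_interest=$0.00
After 6 (year_end (apply 8% annual interest)): balance=$162.00 total_interest=$12.00

Answer: 162.00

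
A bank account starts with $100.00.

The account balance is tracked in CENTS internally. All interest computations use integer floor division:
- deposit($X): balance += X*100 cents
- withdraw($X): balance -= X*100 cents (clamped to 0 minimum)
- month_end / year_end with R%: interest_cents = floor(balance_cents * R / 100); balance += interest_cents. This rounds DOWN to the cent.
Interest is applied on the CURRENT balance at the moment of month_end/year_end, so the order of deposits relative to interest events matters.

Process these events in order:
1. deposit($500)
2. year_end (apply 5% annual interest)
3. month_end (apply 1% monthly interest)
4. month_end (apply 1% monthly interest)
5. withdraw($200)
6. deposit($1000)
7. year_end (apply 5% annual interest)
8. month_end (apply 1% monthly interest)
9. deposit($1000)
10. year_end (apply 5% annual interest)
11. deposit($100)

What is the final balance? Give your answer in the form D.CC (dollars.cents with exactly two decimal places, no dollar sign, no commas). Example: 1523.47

After 1 (deposit($500)): balance=$600.00 total_interest=$0.00
After 2 (year_end (apply 5% annual interest)): balance=$630.00 total_interest=$30.00
After 3 (month_end (apply 1% monthly interest)): balance=$636.30 total_interest=$36.30
After 4 (month_end (apply 1% monthly interest)): balance=$642.66 total_interest=$42.66
After 5 (withdraw($200)): balance=$442.66 total_interest=$42.66
After 6 (deposit($1000)): balance=$1442.66 total_interest=$42.66
After 7 (year_end (apply 5% annual interest)): balance=$1514.79 total_interest=$114.79
After 8 (month_end (apply 1% monthly interest)): balance=$1529.93 total_interest=$129.93
After 9 (deposit($1000)): balance=$2529.93 total_interest=$129.93
After 10 (year_end (apply 5% annual interest)): balance=$2656.42 total_interest=$256.42
After 11 (deposit($100)): balance=$2756.42 total_interest=$256.42

Answer: 2756.42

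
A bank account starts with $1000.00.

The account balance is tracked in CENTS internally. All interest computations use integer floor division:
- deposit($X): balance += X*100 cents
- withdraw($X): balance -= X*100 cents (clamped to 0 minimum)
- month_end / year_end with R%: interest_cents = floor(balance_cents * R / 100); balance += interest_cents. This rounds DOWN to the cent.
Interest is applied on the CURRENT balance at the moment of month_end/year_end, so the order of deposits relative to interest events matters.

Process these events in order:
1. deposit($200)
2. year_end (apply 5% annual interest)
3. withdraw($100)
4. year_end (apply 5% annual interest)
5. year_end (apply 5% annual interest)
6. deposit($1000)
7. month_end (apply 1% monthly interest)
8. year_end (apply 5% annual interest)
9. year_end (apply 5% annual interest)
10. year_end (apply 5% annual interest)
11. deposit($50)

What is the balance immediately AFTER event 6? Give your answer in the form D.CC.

Answer: 2278.90

Derivation:
After 1 (deposit($200)): balance=$1200.00 total_interest=$0.00
After 2 (year_end (apply 5% annual interest)): balance=$1260.00 total_interest=$60.00
After 3 (withdraw($100)): balance=$1160.00 total_interest=$60.00
After 4 (year_end (apply 5% annual interest)): balance=$1218.00 total_interest=$118.00
After 5 (year_end (apply 5% annual interest)): balance=$1278.90 total_interest=$178.90
After 6 (deposit($1000)): balance=$2278.90 total_interest=$178.90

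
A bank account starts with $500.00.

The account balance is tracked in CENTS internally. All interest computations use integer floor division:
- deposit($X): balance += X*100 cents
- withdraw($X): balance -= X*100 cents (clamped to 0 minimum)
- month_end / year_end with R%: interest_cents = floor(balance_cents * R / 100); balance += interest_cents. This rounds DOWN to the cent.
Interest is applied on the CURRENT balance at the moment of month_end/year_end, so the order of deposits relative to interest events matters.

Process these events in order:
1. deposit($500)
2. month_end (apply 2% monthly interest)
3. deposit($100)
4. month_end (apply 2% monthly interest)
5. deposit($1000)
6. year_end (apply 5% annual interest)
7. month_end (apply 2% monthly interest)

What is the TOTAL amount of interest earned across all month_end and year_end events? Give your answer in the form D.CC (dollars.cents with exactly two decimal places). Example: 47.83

After 1 (deposit($500)): balance=$1000.00 total_interest=$0.00
After 2 (month_end (apply 2% monthly interest)): balance=$1020.00 total_interest=$20.00
After 3 (deposit($100)): balance=$1120.00 total_interest=$20.00
After 4 (month_end (apply 2% monthly interest)): balance=$1142.40 total_interest=$42.40
After 5 (deposit($1000)): balance=$2142.40 total_interest=$42.40
After 6 (year_end (apply 5% annual interest)): balance=$2249.52 total_interest=$149.52
After 7 (month_end (apply 2% monthly interest)): balance=$2294.51 total_interest=$194.51

Answer: 194.51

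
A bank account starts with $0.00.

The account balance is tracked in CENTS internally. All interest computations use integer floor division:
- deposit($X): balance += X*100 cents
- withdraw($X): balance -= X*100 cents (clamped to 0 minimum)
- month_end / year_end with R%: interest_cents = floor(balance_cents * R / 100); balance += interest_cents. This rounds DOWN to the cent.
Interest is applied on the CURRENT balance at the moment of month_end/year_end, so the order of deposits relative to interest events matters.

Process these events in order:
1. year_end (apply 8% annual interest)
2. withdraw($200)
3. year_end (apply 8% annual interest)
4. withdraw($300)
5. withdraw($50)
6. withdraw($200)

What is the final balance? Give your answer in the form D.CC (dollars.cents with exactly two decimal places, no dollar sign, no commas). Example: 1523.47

After 1 (year_end (apply 8% annual interest)): balance=$0.00 total_interest=$0.00
After 2 (withdraw($200)): balance=$0.00 total_interest=$0.00
After 3 (year_end (apply 8% annual interest)): balance=$0.00 total_interest=$0.00
After 4 (withdraw($300)): balance=$0.00 total_interest=$0.00
After 5 (withdraw($50)): balance=$0.00 total_interest=$0.00
After 6 (withdraw($200)): balance=$0.00 total_interest=$0.00

Answer: 0.00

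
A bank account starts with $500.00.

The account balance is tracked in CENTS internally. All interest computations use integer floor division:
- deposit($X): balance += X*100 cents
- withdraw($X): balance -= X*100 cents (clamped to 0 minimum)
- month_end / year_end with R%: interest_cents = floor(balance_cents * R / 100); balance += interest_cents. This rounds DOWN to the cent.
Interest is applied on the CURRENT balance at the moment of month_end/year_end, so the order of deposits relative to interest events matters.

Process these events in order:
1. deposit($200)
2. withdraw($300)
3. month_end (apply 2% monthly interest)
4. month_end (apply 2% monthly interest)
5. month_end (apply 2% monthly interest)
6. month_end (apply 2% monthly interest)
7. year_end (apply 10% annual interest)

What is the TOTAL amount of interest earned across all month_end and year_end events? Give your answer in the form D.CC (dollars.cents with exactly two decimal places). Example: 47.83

Answer: 76.25

Derivation:
After 1 (deposit($200)): balance=$700.00 total_interest=$0.00
After 2 (withdraw($300)): balance=$400.00 total_interest=$0.00
After 3 (month_end (apply 2% monthly interest)): balance=$408.00 total_interest=$8.00
After 4 (month_end (apply 2% monthly interest)): balance=$416.16 total_interest=$16.16
After 5 (month_end (apply 2% monthly interest)): balance=$424.48 total_interest=$24.48
After 6 (month_end (apply 2% monthly interest)): balance=$432.96 total_interest=$32.96
After 7 (year_end (apply 10% annual interest)): balance=$476.25 total_interest=$76.25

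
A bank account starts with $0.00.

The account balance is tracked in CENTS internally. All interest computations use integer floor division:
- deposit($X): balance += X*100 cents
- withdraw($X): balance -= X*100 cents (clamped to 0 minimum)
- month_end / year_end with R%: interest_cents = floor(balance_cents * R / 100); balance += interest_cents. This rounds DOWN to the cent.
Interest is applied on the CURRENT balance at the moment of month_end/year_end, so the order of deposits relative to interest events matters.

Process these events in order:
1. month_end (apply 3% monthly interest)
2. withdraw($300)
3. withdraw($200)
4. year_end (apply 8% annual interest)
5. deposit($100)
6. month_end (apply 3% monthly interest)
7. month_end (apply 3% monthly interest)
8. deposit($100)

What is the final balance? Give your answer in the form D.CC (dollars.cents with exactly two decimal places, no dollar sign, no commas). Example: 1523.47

After 1 (month_end (apply 3% monthly interest)): balance=$0.00 total_interest=$0.00
After 2 (withdraw($300)): balance=$0.00 total_interest=$0.00
After 3 (withdraw($200)): balance=$0.00 total_interest=$0.00
After 4 (year_end (apply 8% annual interest)): balance=$0.00 total_interest=$0.00
After 5 (deposit($100)): balance=$100.00 total_interest=$0.00
After 6 (month_end (apply 3% monthly interest)): balance=$103.00 total_interest=$3.00
After 7 (month_end (apply 3% monthly interest)): balance=$106.09 total_interest=$6.09
After 8 (deposit($100)): balance=$206.09 total_interest=$6.09

Answer: 206.09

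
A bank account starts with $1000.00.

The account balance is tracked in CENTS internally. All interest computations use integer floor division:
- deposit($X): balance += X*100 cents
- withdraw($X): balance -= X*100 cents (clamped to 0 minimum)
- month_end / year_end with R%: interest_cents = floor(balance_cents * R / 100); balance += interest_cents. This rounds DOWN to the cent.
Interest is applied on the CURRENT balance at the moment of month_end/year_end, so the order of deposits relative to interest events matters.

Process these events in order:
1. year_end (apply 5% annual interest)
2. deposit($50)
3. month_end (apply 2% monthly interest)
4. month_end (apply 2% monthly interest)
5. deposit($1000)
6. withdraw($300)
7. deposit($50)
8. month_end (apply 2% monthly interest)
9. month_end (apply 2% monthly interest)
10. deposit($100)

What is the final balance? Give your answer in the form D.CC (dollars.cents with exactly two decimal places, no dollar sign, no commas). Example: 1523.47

After 1 (year_end (apply 5% annual interest)): balance=$1050.00 total_interest=$50.00
After 2 (deposit($50)): balance=$1100.00 total_interest=$50.00
After 3 (month_end (apply 2% monthly interest)): balance=$1122.00 total_interest=$72.00
After 4 (month_end (apply 2% monthly interest)): balance=$1144.44 total_interest=$94.44
After 5 (deposit($1000)): balance=$2144.44 total_interest=$94.44
After 6 (withdraw($300)): balance=$1844.44 total_interest=$94.44
After 7 (deposit($50)): balance=$1894.44 total_interest=$94.44
After 8 (month_end (apply 2% monthly interest)): balance=$1932.32 total_interest=$132.32
After 9 (month_end (apply 2% monthly interest)): balance=$1970.96 total_interest=$170.96
After 10 (deposit($100)): balance=$2070.96 total_interest=$170.96

Answer: 2070.96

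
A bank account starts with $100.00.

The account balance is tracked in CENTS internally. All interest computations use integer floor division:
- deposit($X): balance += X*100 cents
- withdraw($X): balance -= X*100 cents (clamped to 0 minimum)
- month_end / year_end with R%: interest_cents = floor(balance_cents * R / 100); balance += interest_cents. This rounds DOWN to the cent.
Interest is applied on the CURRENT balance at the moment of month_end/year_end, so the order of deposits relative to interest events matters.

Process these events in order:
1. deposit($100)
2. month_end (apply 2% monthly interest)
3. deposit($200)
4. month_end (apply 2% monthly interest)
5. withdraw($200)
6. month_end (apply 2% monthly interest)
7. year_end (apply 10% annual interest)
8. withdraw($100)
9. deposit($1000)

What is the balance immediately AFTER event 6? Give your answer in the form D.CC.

After 1 (deposit($100)): balance=$200.00 total_interest=$0.00
After 2 (month_end (apply 2% monthly interest)): balance=$204.00 total_interest=$4.00
After 3 (deposit($200)): balance=$404.00 total_interest=$4.00
After 4 (month_end (apply 2% monthly interest)): balance=$412.08 total_interest=$12.08
After 5 (withdraw($200)): balance=$212.08 total_interest=$12.08
After 6 (month_end (apply 2% monthly interest)): balance=$216.32 total_interest=$16.32

Answer: 216.32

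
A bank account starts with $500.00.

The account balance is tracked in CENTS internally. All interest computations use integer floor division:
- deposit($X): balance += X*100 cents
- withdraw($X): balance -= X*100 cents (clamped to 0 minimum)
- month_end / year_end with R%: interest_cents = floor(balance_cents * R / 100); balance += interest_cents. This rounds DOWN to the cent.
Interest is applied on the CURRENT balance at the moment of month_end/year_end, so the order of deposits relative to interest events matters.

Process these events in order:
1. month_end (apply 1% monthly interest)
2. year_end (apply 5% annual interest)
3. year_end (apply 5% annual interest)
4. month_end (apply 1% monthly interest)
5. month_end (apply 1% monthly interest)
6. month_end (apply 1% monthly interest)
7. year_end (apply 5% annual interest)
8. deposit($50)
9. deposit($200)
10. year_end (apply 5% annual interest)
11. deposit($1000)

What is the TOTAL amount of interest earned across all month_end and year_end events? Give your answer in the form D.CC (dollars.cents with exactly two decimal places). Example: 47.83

After 1 (month_end (apply 1% monthly interest)): balance=$505.00 total_interest=$5.00
After 2 (year_end (apply 5% annual interest)): balance=$530.25 total_interest=$30.25
After 3 (year_end (apply 5% annual interest)): balance=$556.76 total_interest=$56.76
After 4 (month_end (apply 1% monthly interest)): balance=$562.32 total_interest=$62.32
After 5 (month_end (apply 1% monthly interest)): balance=$567.94 total_interest=$67.94
After 6 (month_end (apply 1% monthly interest)): balance=$573.61 total_interest=$73.61
After 7 (year_end (apply 5% annual interest)): balance=$602.29 total_interest=$102.29
After 8 (deposit($50)): balance=$652.29 total_interest=$102.29
After 9 (deposit($200)): balance=$852.29 total_interest=$102.29
After 10 (year_end (apply 5% annual interest)): balance=$894.90 total_interest=$144.90
After 11 (deposit($1000)): balance=$1894.90 total_interest=$144.90

Answer: 144.90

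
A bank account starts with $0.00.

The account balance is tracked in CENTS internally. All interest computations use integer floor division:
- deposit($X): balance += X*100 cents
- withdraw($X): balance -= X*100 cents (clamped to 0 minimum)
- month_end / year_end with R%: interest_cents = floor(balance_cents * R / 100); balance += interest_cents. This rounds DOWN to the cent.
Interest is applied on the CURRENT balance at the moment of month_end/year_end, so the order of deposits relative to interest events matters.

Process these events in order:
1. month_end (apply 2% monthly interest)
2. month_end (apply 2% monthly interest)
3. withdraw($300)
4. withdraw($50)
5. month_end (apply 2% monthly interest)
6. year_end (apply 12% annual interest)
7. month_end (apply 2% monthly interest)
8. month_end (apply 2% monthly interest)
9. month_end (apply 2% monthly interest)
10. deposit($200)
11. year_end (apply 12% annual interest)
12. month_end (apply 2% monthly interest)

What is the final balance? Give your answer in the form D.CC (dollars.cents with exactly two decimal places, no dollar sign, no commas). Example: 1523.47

After 1 (month_end (apply 2% monthly interest)): balance=$0.00 total_interest=$0.00
After 2 (month_end (apply 2% monthly interest)): balance=$0.00 total_interest=$0.00
After 3 (withdraw($300)): balance=$0.00 total_interest=$0.00
After 4 (withdraw($50)): balance=$0.00 total_interest=$0.00
After 5 (month_end (apply 2% monthly interest)): balance=$0.00 total_interest=$0.00
After 6 (year_end (apply 12% annual interest)): balance=$0.00 total_interest=$0.00
After 7 (month_end (apply 2% monthly interest)): balance=$0.00 total_interest=$0.00
After 8 (month_end (apply 2% monthly interest)): balance=$0.00 total_interest=$0.00
After 9 (month_end (apply 2% monthly interest)): balance=$0.00 total_interest=$0.00
After 10 (deposit($200)): balance=$200.00 total_interest=$0.00
After 11 (year_end (apply 12% annual interest)): balance=$224.00 total_interest=$24.00
After 12 (month_end (apply 2% monthly interest)): balance=$228.48 total_interest=$28.48

Answer: 228.48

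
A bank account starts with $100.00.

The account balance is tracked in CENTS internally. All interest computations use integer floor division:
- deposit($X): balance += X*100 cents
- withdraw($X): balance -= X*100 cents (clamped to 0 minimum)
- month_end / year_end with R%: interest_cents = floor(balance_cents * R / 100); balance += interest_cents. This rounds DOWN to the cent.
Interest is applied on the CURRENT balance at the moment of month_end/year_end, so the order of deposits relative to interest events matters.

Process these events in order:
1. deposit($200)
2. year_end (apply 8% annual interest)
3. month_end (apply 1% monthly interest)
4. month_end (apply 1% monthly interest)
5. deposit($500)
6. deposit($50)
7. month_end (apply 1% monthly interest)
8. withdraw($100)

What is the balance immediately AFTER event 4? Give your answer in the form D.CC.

After 1 (deposit($200)): balance=$300.00 total_interest=$0.00
After 2 (year_end (apply 8% annual interest)): balance=$324.00 total_interest=$24.00
After 3 (month_end (apply 1% monthly interest)): balance=$327.24 total_interest=$27.24
After 4 (month_end (apply 1% monthly interest)): balance=$330.51 total_interest=$30.51

Answer: 330.51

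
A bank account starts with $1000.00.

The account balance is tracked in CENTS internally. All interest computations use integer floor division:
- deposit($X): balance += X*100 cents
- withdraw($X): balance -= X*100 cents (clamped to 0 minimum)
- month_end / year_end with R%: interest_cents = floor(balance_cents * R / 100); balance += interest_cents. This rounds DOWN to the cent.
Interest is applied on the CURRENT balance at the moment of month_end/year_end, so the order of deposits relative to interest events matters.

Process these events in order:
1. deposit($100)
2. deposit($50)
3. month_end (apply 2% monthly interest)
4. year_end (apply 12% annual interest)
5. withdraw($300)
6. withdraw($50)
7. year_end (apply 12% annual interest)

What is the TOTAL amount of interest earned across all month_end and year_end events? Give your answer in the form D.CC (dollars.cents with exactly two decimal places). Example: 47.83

After 1 (deposit($100)): balance=$1100.00 total_interest=$0.00
After 2 (deposit($50)): balance=$1150.00 total_interest=$0.00
After 3 (month_end (apply 2% monthly interest)): balance=$1173.00 total_interest=$23.00
After 4 (year_end (apply 12% annual interest)): balance=$1313.76 total_interest=$163.76
After 5 (withdraw($300)): balance=$1013.76 total_interest=$163.76
After 6 (withdraw($50)): balance=$963.76 total_interest=$163.76
After 7 (year_end (apply 12% annual interest)): balance=$1079.41 total_interest=$279.41

Answer: 279.41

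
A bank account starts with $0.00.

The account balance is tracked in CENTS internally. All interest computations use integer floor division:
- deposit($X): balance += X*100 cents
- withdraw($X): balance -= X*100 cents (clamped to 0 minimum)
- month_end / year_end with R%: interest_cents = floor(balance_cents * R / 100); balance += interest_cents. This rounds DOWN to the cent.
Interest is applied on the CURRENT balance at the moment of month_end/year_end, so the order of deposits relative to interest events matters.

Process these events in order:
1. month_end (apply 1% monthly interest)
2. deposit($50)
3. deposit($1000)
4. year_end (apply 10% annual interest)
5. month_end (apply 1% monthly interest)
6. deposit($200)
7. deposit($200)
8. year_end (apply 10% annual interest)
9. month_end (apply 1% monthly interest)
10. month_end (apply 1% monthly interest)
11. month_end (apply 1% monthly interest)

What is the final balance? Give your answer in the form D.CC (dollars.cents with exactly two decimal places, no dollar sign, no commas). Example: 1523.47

After 1 (month_end (apply 1% monthly interest)): balance=$0.00 total_interest=$0.00
After 2 (deposit($50)): balance=$50.00 total_interest=$0.00
After 3 (deposit($1000)): balance=$1050.00 total_interest=$0.00
After 4 (year_end (apply 10% annual interest)): balance=$1155.00 total_interest=$105.00
After 5 (month_end (apply 1% monthly interest)): balance=$1166.55 total_interest=$116.55
After 6 (deposit($200)): balance=$1366.55 total_interest=$116.55
After 7 (deposit($200)): balance=$1566.55 total_interest=$116.55
After 8 (year_end (apply 10% annual interest)): balance=$1723.20 total_interest=$273.20
After 9 (month_end (apply 1% monthly interest)): balance=$1740.43 total_interest=$290.43
After 10 (month_end (apply 1% monthly interest)): balance=$1757.83 total_interest=$307.83
After 11 (month_end (apply 1% monthly interest)): balance=$1775.40 total_interest=$325.40

Answer: 1775.40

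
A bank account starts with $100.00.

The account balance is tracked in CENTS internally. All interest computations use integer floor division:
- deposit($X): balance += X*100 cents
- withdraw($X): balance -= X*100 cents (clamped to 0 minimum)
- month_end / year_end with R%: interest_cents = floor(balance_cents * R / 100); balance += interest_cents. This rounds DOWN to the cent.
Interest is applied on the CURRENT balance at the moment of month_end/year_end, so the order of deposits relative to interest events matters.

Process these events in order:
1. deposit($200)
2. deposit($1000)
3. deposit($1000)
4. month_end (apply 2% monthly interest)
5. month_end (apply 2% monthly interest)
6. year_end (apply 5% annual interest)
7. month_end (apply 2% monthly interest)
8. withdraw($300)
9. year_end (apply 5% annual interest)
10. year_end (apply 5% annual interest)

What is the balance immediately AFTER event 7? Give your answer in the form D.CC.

After 1 (deposit($200)): balance=$300.00 total_interest=$0.00
After 2 (deposit($1000)): balance=$1300.00 total_interest=$0.00
After 3 (deposit($1000)): balance=$2300.00 total_interest=$0.00
After 4 (month_end (apply 2% monthly interest)): balance=$2346.00 total_interest=$46.00
After 5 (month_end (apply 2% monthly interest)): balance=$2392.92 total_interest=$92.92
After 6 (year_end (apply 5% annual interest)): balance=$2512.56 total_interest=$212.56
After 7 (month_end (apply 2% monthly interest)): balance=$2562.81 total_interest=$262.81

Answer: 2562.81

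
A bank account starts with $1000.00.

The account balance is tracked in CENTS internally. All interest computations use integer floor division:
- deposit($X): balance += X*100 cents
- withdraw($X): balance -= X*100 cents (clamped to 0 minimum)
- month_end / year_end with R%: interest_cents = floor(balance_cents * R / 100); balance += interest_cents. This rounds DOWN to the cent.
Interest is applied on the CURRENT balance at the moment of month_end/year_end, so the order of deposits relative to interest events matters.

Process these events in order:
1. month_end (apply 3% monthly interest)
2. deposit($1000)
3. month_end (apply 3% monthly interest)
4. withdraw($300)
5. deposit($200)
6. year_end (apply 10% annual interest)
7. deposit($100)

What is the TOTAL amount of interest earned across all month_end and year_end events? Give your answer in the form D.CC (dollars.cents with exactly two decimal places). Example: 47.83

After 1 (month_end (apply 3% monthly interest)): balance=$1030.00 total_interest=$30.00
After 2 (deposit($1000)): balance=$2030.00 total_interest=$30.00
After 3 (month_end (apply 3% monthly interest)): balance=$2090.90 total_interest=$90.90
After 4 (withdraw($300)): balance=$1790.90 total_interest=$90.90
After 5 (deposit($200)): balance=$1990.90 total_interest=$90.90
After 6 (year_end (apply 10% annual interest)): balance=$2189.99 total_interest=$289.99
After 7 (deposit($100)): balance=$2289.99 total_interest=$289.99

Answer: 289.99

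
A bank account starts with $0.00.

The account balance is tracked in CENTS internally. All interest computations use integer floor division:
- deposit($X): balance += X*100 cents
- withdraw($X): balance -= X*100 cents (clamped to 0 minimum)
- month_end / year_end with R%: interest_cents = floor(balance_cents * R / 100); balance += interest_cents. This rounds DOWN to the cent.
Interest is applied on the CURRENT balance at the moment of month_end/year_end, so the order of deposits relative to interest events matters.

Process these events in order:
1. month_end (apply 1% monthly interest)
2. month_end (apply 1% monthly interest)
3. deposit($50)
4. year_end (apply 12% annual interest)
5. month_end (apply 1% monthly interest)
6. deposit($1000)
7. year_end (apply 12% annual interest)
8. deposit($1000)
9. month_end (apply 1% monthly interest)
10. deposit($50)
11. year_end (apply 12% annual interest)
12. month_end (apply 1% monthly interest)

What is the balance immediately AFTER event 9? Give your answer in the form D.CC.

Answer: 2205.17

Derivation:
After 1 (month_end (apply 1% monthly interest)): balance=$0.00 total_interest=$0.00
After 2 (month_end (apply 1% monthly interest)): balance=$0.00 total_interest=$0.00
After 3 (deposit($50)): balance=$50.00 total_interest=$0.00
After 4 (year_end (apply 12% annual interest)): balance=$56.00 total_interest=$6.00
After 5 (month_end (apply 1% monthly interest)): balance=$56.56 total_interest=$6.56
After 6 (deposit($1000)): balance=$1056.56 total_interest=$6.56
After 7 (year_end (apply 12% annual interest)): balance=$1183.34 total_interest=$133.34
After 8 (deposit($1000)): balance=$2183.34 total_interest=$133.34
After 9 (month_end (apply 1% monthly interest)): balance=$2205.17 total_interest=$155.17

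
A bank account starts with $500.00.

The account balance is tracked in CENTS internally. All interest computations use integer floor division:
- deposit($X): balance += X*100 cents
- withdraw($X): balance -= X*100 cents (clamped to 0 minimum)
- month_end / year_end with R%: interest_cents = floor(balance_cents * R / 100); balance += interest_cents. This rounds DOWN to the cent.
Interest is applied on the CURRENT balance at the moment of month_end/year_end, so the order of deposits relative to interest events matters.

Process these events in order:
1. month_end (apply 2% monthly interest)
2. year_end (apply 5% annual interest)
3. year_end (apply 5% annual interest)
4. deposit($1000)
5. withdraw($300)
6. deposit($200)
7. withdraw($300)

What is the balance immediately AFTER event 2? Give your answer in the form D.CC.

Answer: 535.50

Derivation:
After 1 (month_end (apply 2% monthly interest)): balance=$510.00 total_interest=$10.00
After 2 (year_end (apply 5% annual interest)): balance=$535.50 total_interest=$35.50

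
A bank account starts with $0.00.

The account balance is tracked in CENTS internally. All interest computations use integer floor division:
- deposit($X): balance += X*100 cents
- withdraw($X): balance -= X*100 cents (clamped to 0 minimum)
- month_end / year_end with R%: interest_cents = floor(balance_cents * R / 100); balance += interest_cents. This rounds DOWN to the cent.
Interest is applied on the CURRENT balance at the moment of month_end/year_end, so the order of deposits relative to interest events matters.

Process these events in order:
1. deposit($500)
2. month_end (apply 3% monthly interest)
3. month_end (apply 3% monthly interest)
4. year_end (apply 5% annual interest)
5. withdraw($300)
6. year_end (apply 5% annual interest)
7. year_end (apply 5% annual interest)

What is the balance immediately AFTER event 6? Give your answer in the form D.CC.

After 1 (deposit($500)): balance=$500.00 total_interest=$0.00
After 2 (month_end (apply 3% monthly interest)): balance=$515.00 total_interest=$15.00
After 3 (month_end (apply 3% monthly interest)): balance=$530.45 total_interest=$30.45
After 4 (year_end (apply 5% annual interest)): balance=$556.97 total_interest=$56.97
After 5 (withdraw($300)): balance=$256.97 total_interest=$56.97
After 6 (year_end (apply 5% annual interest)): balance=$269.81 total_interest=$69.81

Answer: 269.81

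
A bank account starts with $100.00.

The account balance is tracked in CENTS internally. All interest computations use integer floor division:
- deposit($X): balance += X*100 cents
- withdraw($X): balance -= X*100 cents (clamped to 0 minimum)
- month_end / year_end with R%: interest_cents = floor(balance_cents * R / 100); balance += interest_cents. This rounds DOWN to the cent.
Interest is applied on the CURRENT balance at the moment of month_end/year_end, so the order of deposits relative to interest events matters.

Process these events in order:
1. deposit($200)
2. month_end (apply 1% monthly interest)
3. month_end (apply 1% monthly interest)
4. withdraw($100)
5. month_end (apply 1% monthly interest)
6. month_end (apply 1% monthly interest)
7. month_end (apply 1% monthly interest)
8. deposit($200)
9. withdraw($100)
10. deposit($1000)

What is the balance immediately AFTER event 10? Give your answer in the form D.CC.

Answer: 1312.27

Derivation:
After 1 (deposit($200)): balance=$300.00 total_interest=$0.00
After 2 (month_end (apply 1% monthly interest)): balance=$303.00 total_interest=$3.00
After 3 (month_end (apply 1% monthly interest)): balance=$306.03 total_interest=$6.03
After 4 (withdraw($100)): balance=$206.03 total_interest=$6.03
After 5 (month_end (apply 1% monthly interest)): balance=$208.09 total_interest=$8.09
After 6 (month_end (apply 1% monthly interest)): balance=$210.17 total_interest=$10.17
After 7 (month_end (apply 1% monthly interest)): balance=$212.27 total_interest=$12.27
After 8 (deposit($200)): balance=$412.27 total_interest=$12.27
After 9 (withdraw($100)): balance=$312.27 total_interest=$12.27
After 10 (deposit($1000)): balance=$1312.27 total_interest=$12.27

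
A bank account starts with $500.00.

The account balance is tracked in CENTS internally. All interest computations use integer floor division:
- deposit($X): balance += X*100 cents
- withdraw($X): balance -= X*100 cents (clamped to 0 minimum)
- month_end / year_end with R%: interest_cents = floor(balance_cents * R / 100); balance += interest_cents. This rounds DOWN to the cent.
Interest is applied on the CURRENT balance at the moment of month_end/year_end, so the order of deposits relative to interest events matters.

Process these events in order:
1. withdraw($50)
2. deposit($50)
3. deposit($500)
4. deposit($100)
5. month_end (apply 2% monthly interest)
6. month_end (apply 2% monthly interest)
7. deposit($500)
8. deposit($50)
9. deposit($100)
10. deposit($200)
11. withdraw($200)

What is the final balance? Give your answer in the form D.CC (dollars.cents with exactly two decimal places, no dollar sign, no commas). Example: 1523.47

Answer: 1794.44

Derivation:
After 1 (withdraw($50)): balance=$450.00 total_interest=$0.00
After 2 (deposit($50)): balance=$500.00 total_interest=$0.00
After 3 (deposit($500)): balance=$1000.00 total_interest=$0.00
After 4 (deposit($100)): balance=$1100.00 total_interest=$0.00
After 5 (month_end (apply 2% monthly interest)): balance=$1122.00 total_interest=$22.00
After 6 (month_end (apply 2% monthly interest)): balance=$1144.44 total_interest=$44.44
After 7 (deposit($500)): balance=$1644.44 total_interest=$44.44
After 8 (deposit($50)): balance=$1694.44 total_interest=$44.44
After 9 (deposit($100)): balance=$1794.44 total_interest=$44.44
After 10 (deposit($200)): balance=$1994.44 total_interest=$44.44
After 11 (withdraw($200)): balance=$1794.44 total_interest=$44.44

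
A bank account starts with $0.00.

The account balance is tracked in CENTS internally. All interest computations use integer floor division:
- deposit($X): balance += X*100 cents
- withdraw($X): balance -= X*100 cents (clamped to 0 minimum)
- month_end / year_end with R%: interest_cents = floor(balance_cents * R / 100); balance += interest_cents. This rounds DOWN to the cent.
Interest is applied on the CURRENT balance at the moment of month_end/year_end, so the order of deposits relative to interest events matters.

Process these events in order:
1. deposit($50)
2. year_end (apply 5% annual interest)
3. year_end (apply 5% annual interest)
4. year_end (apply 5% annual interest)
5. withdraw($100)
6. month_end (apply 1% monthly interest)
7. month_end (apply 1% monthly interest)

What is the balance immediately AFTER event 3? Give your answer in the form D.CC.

After 1 (deposit($50)): balance=$50.00 total_interest=$0.00
After 2 (year_end (apply 5% annual interest)): balance=$52.50 total_interest=$2.50
After 3 (year_end (apply 5% annual interest)): balance=$55.12 total_interest=$5.12

Answer: 55.12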